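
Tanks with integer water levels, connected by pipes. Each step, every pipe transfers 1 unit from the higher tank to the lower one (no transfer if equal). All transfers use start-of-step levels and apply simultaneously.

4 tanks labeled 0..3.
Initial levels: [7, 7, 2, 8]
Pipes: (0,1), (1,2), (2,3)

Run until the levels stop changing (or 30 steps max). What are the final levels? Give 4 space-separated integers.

Step 1: flows [0=1,1->2,3->2] -> levels [7 6 4 7]
Step 2: flows [0->1,1->2,3->2] -> levels [6 6 6 6]
Step 3: flows [0=1,1=2,2=3] -> levels [6 6 6 6]
  -> stable (no change)

Answer: 6 6 6 6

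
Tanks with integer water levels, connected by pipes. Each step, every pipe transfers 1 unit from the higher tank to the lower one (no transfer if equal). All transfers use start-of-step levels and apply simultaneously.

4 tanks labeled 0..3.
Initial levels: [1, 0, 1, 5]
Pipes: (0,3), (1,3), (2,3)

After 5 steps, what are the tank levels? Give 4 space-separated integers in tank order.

Answer: 1 1 1 4

Derivation:
Step 1: flows [3->0,3->1,3->2] -> levels [2 1 2 2]
Step 2: flows [0=3,3->1,2=3] -> levels [2 2 2 1]
Step 3: flows [0->3,1->3,2->3] -> levels [1 1 1 4]
Step 4: flows [3->0,3->1,3->2] -> levels [2 2 2 1]
  -> period-2 cycle: step 4 state = step 2 state
  -> state at step 5: (5-2) mod 2 = 1, same as step 3 -> [1 1 1 4]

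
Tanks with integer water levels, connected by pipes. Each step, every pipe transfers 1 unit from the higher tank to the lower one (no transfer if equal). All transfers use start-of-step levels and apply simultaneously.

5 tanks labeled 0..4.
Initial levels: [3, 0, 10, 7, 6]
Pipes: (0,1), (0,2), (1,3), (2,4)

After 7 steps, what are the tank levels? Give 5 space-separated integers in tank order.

Step 1: flows [0->1,2->0,3->1,2->4] -> levels [3 2 8 6 7]
Step 2: flows [0->1,2->0,3->1,2->4] -> levels [3 4 6 5 8]
Step 3: flows [1->0,2->0,3->1,4->2] -> levels [5 4 6 4 7]
Step 4: flows [0->1,2->0,1=3,4->2] -> levels [5 5 6 4 6]
Step 5: flows [0=1,2->0,1->3,2=4] -> levels [6 4 5 5 6]
Step 6: flows [0->1,0->2,3->1,4->2] -> levels [4 6 7 4 5]
Step 7: flows [1->0,2->0,1->3,2->4] -> levels [6 4 5 5 6]

Answer: 6 4 5 5 6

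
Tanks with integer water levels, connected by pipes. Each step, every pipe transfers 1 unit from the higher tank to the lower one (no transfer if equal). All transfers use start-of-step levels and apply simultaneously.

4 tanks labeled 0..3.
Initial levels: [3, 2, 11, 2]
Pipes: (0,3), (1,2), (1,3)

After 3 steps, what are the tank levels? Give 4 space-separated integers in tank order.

Answer: 2 4 8 4

Derivation:
Step 1: flows [0->3,2->1,1=3] -> levels [2 3 10 3]
Step 2: flows [3->0,2->1,1=3] -> levels [3 4 9 2]
Step 3: flows [0->3,2->1,1->3] -> levels [2 4 8 4]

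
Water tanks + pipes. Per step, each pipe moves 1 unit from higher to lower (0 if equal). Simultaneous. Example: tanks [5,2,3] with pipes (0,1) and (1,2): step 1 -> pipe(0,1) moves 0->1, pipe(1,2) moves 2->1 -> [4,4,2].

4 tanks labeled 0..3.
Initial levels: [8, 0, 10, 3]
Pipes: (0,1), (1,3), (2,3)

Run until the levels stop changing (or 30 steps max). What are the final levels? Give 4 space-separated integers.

Answer: 4 6 6 5

Derivation:
Step 1: flows [0->1,3->1,2->3] -> levels [7 2 9 3]
Step 2: flows [0->1,3->1,2->3] -> levels [6 4 8 3]
Step 3: flows [0->1,1->3,2->3] -> levels [5 4 7 5]
Step 4: flows [0->1,3->1,2->3] -> levels [4 6 6 5]
Step 5: flows [1->0,1->3,2->3] -> levels [5 4 5 7]
Step 6: flows [0->1,3->1,3->2] -> levels [4 6 6 5]
  -> period-2 cycle: step 6 state = step 4 state; never stabilizes
  -> state at step 30: (30-4) mod 2 = 0, same as step 4 -> [4 6 6 5]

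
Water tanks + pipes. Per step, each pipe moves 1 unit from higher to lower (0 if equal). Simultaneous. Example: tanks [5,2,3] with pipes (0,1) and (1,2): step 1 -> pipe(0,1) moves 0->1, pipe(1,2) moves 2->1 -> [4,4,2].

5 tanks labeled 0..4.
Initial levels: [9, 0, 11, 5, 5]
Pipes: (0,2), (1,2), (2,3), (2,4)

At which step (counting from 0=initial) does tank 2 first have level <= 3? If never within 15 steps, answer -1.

Answer: 6

Derivation:
Step 1: flows [2->0,2->1,2->3,2->4] -> levels [10 1 7 6 6]
Step 2: flows [0->2,2->1,2->3,2->4] -> levels [9 2 5 7 7]
Step 3: flows [0->2,2->1,3->2,4->2] -> levels [8 3 7 6 6]
Step 4: flows [0->2,2->1,2->3,2->4] -> levels [7 4 5 7 7]
Step 5: flows [0->2,2->1,3->2,4->2] -> levels [6 5 7 6 6]
Step 6: flows [2->0,2->1,2->3,2->4] -> levels [7 6 3 7 7]
Tank 2 first reaches <=3 at step 6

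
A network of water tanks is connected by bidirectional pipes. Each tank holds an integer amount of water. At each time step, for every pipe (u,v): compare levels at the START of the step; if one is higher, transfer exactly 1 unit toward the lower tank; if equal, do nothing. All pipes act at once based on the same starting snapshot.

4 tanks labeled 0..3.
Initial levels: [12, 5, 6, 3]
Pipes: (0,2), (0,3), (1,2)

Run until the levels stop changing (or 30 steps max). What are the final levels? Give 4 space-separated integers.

Answer: 7 7 6 6

Derivation:
Step 1: flows [0->2,0->3,2->1] -> levels [10 6 6 4]
Step 2: flows [0->2,0->3,1=2] -> levels [8 6 7 5]
Step 3: flows [0->2,0->3,2->1] -> levels [6 7 7 6]
Step 4: flows [2->0,0=3,1=2] -> levels [7 7 6 6]
Step 5: flows [0->2,0->3,1->2] -> levels [5 6 8 7]
Step 6: flows [2->0,3->0,2->1] -> levels [7 7 6 6]
  -> period-2 cycle: step 6 state = step 4 state; never stabilizes
  -> state at step 30: (30-4) mod 2 = 0, same as step 4 -> [7 7 6 6]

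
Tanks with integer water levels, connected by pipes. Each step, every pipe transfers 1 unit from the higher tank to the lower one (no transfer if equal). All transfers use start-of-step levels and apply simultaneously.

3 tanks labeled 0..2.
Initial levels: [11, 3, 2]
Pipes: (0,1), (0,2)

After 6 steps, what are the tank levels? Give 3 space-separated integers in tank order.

Step 1: flows [0->1,0->2] -> levels [9 4 3]
Step 2: flows [0->1,0->2] -> levels [7 5 4]
Step 3: flows [0->1,0->2] -> levels [5 6 5]
Step 4: flows [1->0,0=2] -> levels [6 5 5]
Step 5: flows [0->1,0->2] -> levels [4 6 6]
Step 6: flows [1->0,2->0] -> levels [6 5 5]

Answer: 6 5 5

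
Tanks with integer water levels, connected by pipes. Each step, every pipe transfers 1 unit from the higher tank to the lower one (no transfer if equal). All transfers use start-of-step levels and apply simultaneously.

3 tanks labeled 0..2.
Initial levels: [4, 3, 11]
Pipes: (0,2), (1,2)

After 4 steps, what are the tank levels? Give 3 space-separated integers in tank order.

Answer: 6 5 7

Derivation:
Step 1: flows [2->0,2->1] -> levels [5 4 9]
Step 2: flows [2->0,2->1] -> levels [6 5 7]
Step 3: flows [2->0,2->1] -> levels [7 6 5]
Step 4: flows [0->2,1->2] -> levels [6 5 7]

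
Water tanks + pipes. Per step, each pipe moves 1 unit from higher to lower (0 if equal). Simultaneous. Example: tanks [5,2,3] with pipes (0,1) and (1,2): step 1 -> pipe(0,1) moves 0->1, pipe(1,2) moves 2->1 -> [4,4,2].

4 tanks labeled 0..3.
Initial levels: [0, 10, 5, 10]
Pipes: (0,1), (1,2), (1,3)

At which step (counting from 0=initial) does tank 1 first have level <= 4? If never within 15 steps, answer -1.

Answer: 7

Derivation:
Step 1: flows [1->0,1->2,1=3] -> levels [1 8 6 10]
Step 2: flows [1->0,1->2,3->1] -> levels [2 7 7 9]
Step 3: flows [1->0,1=2,3->1] -> levels [3 7 7 8]
Step 4: flows [1->0,1=2,3->1] -> levels [4 7 7 7]
Step 5: flows [1->0,1=2,1=3] -> levels [5 6 7 7]
Step 6: flows [1->0,2->1,3->1] -> levels [6 7 6 6]
Step 7: flows [1->0,1->2,1->3] -> levels [7 4 7 7]
Tank 1 first reaches <=4 at step 7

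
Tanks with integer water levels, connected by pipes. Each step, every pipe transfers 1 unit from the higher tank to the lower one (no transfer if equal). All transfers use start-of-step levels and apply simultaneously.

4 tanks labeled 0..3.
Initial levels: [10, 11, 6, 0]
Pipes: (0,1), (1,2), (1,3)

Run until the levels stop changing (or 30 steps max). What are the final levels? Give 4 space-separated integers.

Answer: 8 5 8 6

Derivation:
Step 1: flows [1->0,1->2,1->3] -> levels [11 8 7 1]
Step 2: flows [0->1,1->2,1->3] -> levels [10 7 8 2]
Step 3: flows [0->1,2->1,1->3] -> levels [9 8 7 3]
Step 4: flows [0->1,1->2,1->3] -> levels [8 7 8 4]
Step 5: flows [0->1,2->1,1->3] -> levels [7 8 7 5]
Step 6: flows [1->0,1->2,1->3] -> levels [8 5 8 6]
Step 7: flows [0->1,2->1,3->1] -> levels [7 8 7 5]
  -> period-2 cycle: step 7 state = step 5 state; never stabilizes
  -> state at step 30: (30-5) mod 2 = 1, same as step 6 -> [8 5 8 6]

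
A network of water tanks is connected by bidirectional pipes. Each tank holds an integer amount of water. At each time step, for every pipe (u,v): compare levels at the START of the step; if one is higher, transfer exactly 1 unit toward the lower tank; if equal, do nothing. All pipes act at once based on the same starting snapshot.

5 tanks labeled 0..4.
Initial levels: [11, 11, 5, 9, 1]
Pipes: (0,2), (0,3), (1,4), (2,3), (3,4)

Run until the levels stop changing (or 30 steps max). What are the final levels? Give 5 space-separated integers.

Answer: 6 7 8 8 8

Derivation:
Step 1: flows [0->2,0->3,1->4,3->2,3->4] -> levels [9 10 7 8 3]
Step 2: flows [0->2,0->3,1->4,3->2,3->4] -> levels [7 9 9 7 5]
Step 3: flows [2->0,0=3,1->4,2->3,3->4] -> levels [8 8 7 7 7]
Step 4: flows [0->2,0->3,1->4,2=3,3=4] -> levels [6 7 8 8 8]
Step 5: flows [2->0,3->0,4->1,2=3,3=4] -> levels [8 8 7 7 7]
  -> period-2 cycle: step 5 state = step 3 state; never stabilizes
  -> state at step 30: (30-3) mod 2 = 1, same as step 4 -> [6 7 8 8 8]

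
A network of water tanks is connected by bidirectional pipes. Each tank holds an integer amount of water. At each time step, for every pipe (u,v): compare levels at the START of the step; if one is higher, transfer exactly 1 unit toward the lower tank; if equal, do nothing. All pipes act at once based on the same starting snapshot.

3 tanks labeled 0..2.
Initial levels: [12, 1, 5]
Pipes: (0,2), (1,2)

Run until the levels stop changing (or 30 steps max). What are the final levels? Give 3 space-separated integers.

Step 1: flows [0->2,2->1] -> levels [11 2 5]
Step 2: flows [0->2,2->1] -> levels [10 3 5]
Step 3: flows [0->2,2->1] -> levels [9 4 5]
Step 4: flows [0->2,2->1] -> levels [8 5 5]
Step 5: flows [0->2,1=2] -> levels [7 5 6]
Step 6: flows [0->2,2->1] -> levels [6 6 6]
Step 7: flows [0=2,1=2] -> levels [6 6 6]
  -> stable (no change)

Answer: 6 6 6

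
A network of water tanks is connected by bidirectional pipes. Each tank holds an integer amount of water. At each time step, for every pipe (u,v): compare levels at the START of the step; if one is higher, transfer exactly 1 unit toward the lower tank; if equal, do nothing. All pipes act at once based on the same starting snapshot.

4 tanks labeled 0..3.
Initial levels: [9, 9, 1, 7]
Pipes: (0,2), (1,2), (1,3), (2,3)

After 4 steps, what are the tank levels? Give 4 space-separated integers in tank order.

Step 1: flows [0->2,1->2,1->3,3->2] -> levels [8 7 4 7]
Step 2: flows [0->2,1->2,1=3,3->2] -> levels [7 6 7 6]
Step 3: flows [0=2,2->1,1=3,2->3] -> levels [7 7 5 7]
Step 4: flows [0->2,1->2,1=3,3->2] -> levels [6 6 8 6]

Answer: 6 6 8 6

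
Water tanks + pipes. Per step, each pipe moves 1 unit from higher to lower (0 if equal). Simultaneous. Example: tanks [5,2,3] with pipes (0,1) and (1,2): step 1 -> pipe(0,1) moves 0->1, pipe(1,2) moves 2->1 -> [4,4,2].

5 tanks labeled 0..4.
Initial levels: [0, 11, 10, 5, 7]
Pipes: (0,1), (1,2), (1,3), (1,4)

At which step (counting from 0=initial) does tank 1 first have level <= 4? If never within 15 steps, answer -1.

Step 1: flows [1->0,1->2,1->3,1->4] -> levels [1 7 11 6 8]
Step 2: flows [1->0,2->1,1->3,4->1] -> levels [2 7 10 7 7]
Step 3: flows [1->0,2->1,1=3,1=4] -> levels [3 7 9 7 7]
Step 4: flows [1->0,2->1,1=3,1=4] -> levels [4 7 8 7 7]
Step 5: flows [1->0,2->1,1=3,1=4] -> levels [5 7 7 7 7]
Step 6: flows [1->0,1=2,1=3,1=4] -> levels [6 6 7 7 7]
Step 7: flows [0=1,2->1,3->1,4->1] -> levels [6 9 6 6 6]
Step 8: flows [1->0,1->2,1->3,1->4] -> levels [7 5 7 7 7]
Step 9: flows [0->1,2->1,3->1,4->1] -> levels [6 9 6 6 6]
  -> period-2 cycle (repeats step 7); tank 1 never drops to <=4
Tank 1 never reaches <=4 within 15 steps

Answer: -1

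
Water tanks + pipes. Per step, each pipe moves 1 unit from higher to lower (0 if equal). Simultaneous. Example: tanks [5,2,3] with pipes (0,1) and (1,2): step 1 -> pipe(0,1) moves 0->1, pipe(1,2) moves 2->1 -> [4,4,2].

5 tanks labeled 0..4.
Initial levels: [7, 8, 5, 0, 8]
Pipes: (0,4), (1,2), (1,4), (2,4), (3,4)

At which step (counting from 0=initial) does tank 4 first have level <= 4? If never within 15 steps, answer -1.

Answer: 3

Derivation:
Step 1: flows [4->0,1->2,1=4,4->2,4->3] -> levels [8 7 7 1 5]
Step 2: flows [0->4,1=2,1->4,2->4,4->3] -> levels [7 6 6 2 7]
Step 3: flows [0=4,1=2,4->1,4->2,4->3] -> levels [7 7 7 3 4]
Tank 4 first reaches <=4 at step 3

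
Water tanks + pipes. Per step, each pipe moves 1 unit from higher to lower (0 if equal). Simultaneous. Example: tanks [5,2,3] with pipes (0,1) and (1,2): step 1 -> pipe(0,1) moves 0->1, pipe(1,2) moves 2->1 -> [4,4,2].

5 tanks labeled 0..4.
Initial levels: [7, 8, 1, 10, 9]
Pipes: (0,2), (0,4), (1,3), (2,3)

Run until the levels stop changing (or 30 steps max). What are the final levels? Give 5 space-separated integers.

Answer: 8 7 6 8 6

Derivation:
Step 1: flows [0->2,4->0,3->1,3->2] -> levels [7 9 3 8 8]
Step 2: flows [0->2,4->0,1->3,3->2] -> levels [7 8 5 8 7]
Step 3: flows [0->2,0=4,1=3,3->2] -> levels [6 8 7 7 7]
Step 4: flows [2->0,4->0,1->3,2=3] -> levels [8 7 6 8 6]
Step 5: flows [0->2,0->4,3->1,3->2] -> levels [6 8 8 6 7]
Step 6: flows [2->0,4->0,1->3,2->3] -> levels [8 7 6 8 6]
  -> period-2 cycle: step 6 state = step 4 state; never stabilizes
  -> state at step 30: (30-4) mod 2 = 0, same as step 4 -> [8 7 6 8 6]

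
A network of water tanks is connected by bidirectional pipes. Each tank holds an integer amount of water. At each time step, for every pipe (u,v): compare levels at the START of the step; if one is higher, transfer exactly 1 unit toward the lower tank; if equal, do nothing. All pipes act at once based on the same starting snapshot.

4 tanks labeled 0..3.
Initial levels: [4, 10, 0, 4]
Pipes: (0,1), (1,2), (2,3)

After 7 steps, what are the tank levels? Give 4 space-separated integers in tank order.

Step 1: flows [1->0,1->2,3->2] -> levels [5 8 2 3]
Step 2: flows [1->0,1->2,3->2] -> levels [6 6 4 2]
Step 3: flows [0=1,1->2,2->3] -> levels [6 5 4 3]
Step 4: flows [0->1,1->2,2->3] -> levels [5 5 4 4]
Step 5: flows [0=1,1->2,2=3] -> levels [5 4 5 4]
Step 6: flows [0->1,2->1,2->3] -> levels [4 6 3 5]
Step 7: flows [1->0,1->2,3->2] -> levels [5 4 5 4]

Answer: 5 4 5 4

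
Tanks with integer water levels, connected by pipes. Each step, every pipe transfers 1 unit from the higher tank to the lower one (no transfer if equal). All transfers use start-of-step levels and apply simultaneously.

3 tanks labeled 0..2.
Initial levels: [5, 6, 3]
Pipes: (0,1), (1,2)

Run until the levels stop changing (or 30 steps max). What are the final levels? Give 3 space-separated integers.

Step 1: flows [1->0,1->2] -> levels [6 4 4]
Step 2: flows [0->1,1=2] -> levels [5 5 4]
Step 3: flows [0=1,1->2] -> levels [5 4 5]
Step 4: flows [0->1,2->1] -> levels [4 6 4]
Step 5: flows [1->0,1->2] -> levels [5 4 5]
  -> period-2 cycle: step 5 state = step 3 state; never stabilizes
  -> state at step 30: (30-3) mod 2 = 1, same as step 4 -> [4 6 4]

Answer: 4 6 4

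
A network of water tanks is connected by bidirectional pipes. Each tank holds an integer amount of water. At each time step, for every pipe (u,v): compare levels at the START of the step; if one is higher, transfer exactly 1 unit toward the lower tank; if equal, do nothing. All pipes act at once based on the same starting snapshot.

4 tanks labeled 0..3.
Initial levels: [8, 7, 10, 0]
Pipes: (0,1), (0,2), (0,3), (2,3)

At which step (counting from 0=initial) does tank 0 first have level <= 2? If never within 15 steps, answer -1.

Step 1: flows [0->1,2->0,0->3,2->3] -> levels [7 8 8 2]
Step 2: flows [1->0,2->0,0->3,2->3] -> levels [8 7 6 4]
Step 3: flows [0->1,0->2,0->3,2->3] -> levels [5 8 6 6]
Step 4: flows [1->0,2->0,3->0,2=3] -> levels [8 7 5 5]
Step 5: flows [0->1,0->2,0->3,2=3] -> levels [5 8 6 6]
  -> period-2 cycle (repeats step 3); tank 0 never drops to <=2
Tank 0 never reaches <=2 within 15 steps

Answer: -1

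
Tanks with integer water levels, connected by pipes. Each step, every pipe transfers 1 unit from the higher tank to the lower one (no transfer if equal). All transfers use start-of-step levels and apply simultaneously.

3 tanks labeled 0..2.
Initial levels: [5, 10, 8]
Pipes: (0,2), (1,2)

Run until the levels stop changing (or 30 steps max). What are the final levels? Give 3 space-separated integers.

Answer: 7 7 9

Derivation:
Step 1: flows [2->0,1->2] -> levels [6 9 8]
Step 2: flows [2->0,1->2] -> levels [7 8 8]
Step 3: flows [2->0,1=2] -> levels [8 8 7]
Step 4: flows [0->2,1->2] -> levels [7 7 9]
Step 5: flows [2->0,2->1] -> levels [8 8 7]
  -> period-2 cycle: step 5 state = step 3 state; never stabilizes
  -> state at step 30: (30-3) mod 2 = 1, same as step 4 -> [7 7 9]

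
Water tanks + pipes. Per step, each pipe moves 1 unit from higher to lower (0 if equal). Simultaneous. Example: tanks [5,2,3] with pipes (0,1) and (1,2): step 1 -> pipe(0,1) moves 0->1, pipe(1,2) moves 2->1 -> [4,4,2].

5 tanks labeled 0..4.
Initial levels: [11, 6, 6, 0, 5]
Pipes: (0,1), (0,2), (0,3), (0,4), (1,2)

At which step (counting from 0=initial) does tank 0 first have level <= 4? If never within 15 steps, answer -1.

Answer: 4

Derivation:
Step 1: flows [0->1,0->2,0->3,0->4,1=2] -> levels [7 7 7 1 6]
Step 2: flows [0=1,0=2,0->3,0->4,1=2] -> levels [5 7 7 2 7]
Step 3: flows [1->0,2->0,0->3,4->0,1=2] -> levels [7 6 6 3 6]
Step 4: flows [0->1,0->2,0->3,0->4,1=2] -> levels [3 7 7 4 7]
Tank 0 first reaches <=4 at step 4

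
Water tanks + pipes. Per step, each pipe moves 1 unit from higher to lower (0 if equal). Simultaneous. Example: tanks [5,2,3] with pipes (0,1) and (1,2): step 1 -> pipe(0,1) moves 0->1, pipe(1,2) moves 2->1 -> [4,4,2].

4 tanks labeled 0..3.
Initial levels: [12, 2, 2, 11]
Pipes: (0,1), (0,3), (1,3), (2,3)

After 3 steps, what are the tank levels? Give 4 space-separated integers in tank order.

Step 1: flows [0->1,0->3,3->1,3->2] -> levels [10 4 3 10]
Step 2: flows [0->1,0=3,3->1,3->2] -> levels [9 6 4 8]
Step 3: flows [0->1,0->3,3->1,3->2] -> levels [7 8 5 7]

Answer: 7 8 5 7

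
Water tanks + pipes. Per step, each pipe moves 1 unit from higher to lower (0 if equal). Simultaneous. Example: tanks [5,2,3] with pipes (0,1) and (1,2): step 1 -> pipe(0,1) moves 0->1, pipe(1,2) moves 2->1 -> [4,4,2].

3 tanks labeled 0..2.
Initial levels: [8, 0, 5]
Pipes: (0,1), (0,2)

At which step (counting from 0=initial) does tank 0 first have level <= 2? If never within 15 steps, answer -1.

Answer: -1

Derivation:
Step 1: flows [0->1,0->2] -> levels [6 1 6]
Step 2: flows [0->1,0=2] -> levels [5 2 6]
Step 3: flows [0->1,2->0] -> levels [5 3 5]
Step 4: flows [0->1,0=2] -> levels [4 4 5]
Step 5: flows [0=1,2->0] -> levels [5 4 4]
Step 6: flows [0->1,0->2] -> levels [3 5 5]
Step 7: flows [1->0,2->0] -> levels [5 4 4]
  -> period-2 cycle (repeats step 5); tank 0 never drops to <=2
Tank 0 never reaches <=2 within 15 steps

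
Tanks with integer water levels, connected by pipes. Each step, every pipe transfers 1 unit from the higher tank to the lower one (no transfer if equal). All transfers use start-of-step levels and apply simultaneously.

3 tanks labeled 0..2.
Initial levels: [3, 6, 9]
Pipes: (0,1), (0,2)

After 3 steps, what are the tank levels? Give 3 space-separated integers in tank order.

Step 1: flows [1->0,2->0] -> levels [5 5 8]
Step 2: flows [0=1,2->0] -> levels [6 5 7]
Step 3: flows [0->1,2->0] -> levels [6 6 6]

Answer: 6 6 6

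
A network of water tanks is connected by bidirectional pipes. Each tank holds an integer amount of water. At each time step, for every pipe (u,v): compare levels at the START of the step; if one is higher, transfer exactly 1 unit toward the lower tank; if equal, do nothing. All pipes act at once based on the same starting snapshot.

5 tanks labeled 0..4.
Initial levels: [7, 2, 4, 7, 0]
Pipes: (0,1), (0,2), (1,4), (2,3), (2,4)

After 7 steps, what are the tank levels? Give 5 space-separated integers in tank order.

Answer: 5 2 3 5 5

Derivation:
Step 1: flows [0->1,0->2,1->4,3->2,2->4] -> levels [5 2 5 6 2]
Step 2: flows [0->1,0=2,1=4,3->2,2->4] -> levels [4 3 5 5 3]
Step 3: flows [0->1,2->0,1=4,2=3,2->4] -> levels [4 4 3 5 4]
Step 4: flows [0=1,0->2,1=4,3->2,4->2] -> levels [3 4 6 4 3]
Step 5: flows [1->0,2->0,1->4,2->3,2->4] -> levels [5 2 3 5 5]
Step 6: flows [0->1,0->2,4->1,3->2,4->2] -> levels [3 4 6 4 3]
  -> period-2 cycle: step 6 state = step 4 state
  -> state at step 7: (7-4) mod 2 = 1, same as step 5 -> [5 2 3 5 5]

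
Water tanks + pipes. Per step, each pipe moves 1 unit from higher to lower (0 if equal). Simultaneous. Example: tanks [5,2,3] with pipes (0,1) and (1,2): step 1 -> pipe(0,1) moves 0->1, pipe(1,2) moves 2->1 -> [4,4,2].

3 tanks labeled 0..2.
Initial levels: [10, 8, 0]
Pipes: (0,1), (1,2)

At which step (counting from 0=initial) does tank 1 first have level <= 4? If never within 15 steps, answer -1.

Answer: -1

Derivation:
Step 1: flows [0->1,1->2] -> levels [9 8 1]
Step 2: flows [0->1,1->2] -> levels [8 8 2]
Step 3: flows [0=1,1->2] -> levels [8 7 3]
Step 4: flows [0->1,1->2] -> levels [7 7 4]
Step 5: flows [0=1,1->2] -> levels [7 6 5]
Step 6: flows [0->1,1->2] -> levels [6 6 6]
Step 7: flows [0=1,1=2] -> levels [6 6 6]
  -> stable; tank 1 stays at 6 > 4
Tank 1 never reaches <=4 within 15 steps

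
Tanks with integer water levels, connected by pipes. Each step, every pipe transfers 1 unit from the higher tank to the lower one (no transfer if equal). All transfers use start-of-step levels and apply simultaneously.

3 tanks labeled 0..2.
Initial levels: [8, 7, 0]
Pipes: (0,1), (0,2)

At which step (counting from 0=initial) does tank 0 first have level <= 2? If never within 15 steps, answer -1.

Answer: -1

Derivation:
Step 1: flows [0->1,0->2] -> levels [6 8 1]
Step 2: flows [1->0,0->2] -> levels [6 7 2]
Step 3: flows [1->0,0->2] -> levels [6 6 3]
Step 4: flows [0=1,0->2] -> levels [5 6 4]
Step 5: flows [1->0,0->2] -> levels [5 5 5]
Step 6: flows [0=1,0=2] -> levels [5 5 5]
  -> stable; tank 0 stays at 5 > 2
Tank 0 never reaches <=2 within 15 steps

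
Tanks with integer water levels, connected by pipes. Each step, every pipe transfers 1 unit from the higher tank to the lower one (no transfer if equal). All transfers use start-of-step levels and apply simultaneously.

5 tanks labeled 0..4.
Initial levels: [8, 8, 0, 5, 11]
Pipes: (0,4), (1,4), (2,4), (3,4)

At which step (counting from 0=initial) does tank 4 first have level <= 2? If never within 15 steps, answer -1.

Step 1: flows [4->0,4->1,4->2,4->3] -> levels [9 9 1 6 7]
Step 2: flows [0->4,1->4,4->2,4->3] -> levels [8 8 2 7 7]
Step 3: flows [0->4,1->4,4->2,3=4] -> levels [7 7 3 7 8]
Step 4: flows [4->0,4->1,4->2,4->3] -> levels [8 8 4 8 4]
Step 5: flows [0->4,1->4,2=4,3->4] -> levels [7 7 4 7 7]
Step 6: flows [0=4,1=4,4->2,3=4] -> levels [7 7 5 7 6]
Step 7: flows [0->4,1->4,4->2,3->4] -> levels [6 6 6 6 8]
Step 8: flows [4->0,4->1,4->2,4->3] -> levels [7 7 7 7 4]
Step 9: flows [0->4,1->4,2->4,3->4] -> levels [6 6 6 6 8]
  -> period-2 cycle (repeats step 7); tank 4 never drops to <=2
Tank 4 never reaches <=2 within 15 steps

Answer: -1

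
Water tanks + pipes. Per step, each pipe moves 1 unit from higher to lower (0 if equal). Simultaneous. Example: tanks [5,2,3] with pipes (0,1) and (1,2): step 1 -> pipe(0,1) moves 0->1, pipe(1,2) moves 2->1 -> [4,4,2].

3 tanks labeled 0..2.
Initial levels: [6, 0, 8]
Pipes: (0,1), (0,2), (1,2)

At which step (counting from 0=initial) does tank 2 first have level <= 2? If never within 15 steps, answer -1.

Step 1: flows [0->1,2->0,2->1] -> levels [6 2 6]
Step 2: flows [0->1,0=2,2->1] -> levels [5 4 5]
Step 3: flows [0->1,0=2,2->1] -> levels [4 6 4]
Step 4: flows [1->0,0=2,1->2] -> levels [5 4 5]
  -> period-2 cycle (repeats step 2); tank 2 never drops to <=2
Tank 2 never reaches <=2 within 15 steps

Answer: -1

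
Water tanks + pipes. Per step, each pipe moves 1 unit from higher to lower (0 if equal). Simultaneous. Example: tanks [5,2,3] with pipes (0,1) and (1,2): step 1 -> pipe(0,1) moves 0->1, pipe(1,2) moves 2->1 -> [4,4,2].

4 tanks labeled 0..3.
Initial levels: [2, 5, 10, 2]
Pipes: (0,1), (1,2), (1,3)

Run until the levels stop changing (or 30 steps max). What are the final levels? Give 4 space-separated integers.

Answer: 4 7 4 4

Derivation:
Step 1: flows [1->0,2->1,1->3] -> levels [3 4 9 3]
Step 2: flows [1->0,2->1,1->3] -> levels [4 3 8 4]
Step 3: flows [0->1,2->1,3->1] -> levels [3 6 7 3]
Step 4: flows [1->0,2->1,1->3] -> levels [4 5 6 4]
Step 5: flows [1->0,2->1,1->3] -> levels [5 4 5 5]
Step 6: flows [0->1,2->1,3->1] -> levels [4 7 4 4]
Step 7: flows [1->0,1->2,1->3] -> levels [5 4 5 5]
  -> period-2 cycle: step 7 state = step 5 state; never stabilizes
  -> state at step 30: (30-5) mod 2 = 1, same as step 6 -> [4 7 4 4]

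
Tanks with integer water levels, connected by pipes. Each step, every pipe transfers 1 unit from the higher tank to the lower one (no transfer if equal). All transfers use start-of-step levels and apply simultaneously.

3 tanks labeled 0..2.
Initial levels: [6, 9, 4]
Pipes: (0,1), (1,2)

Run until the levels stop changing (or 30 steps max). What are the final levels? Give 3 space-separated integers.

Step 1: flows [1->0,1->2] -> levels [7 7 5]
Step 2: flows [0=1,1->2] -> levels [7 6 6]
Step 3: flows [0->1,1=2] -> levels [6 7 6]
Step 4: flows [1->0,1->2] -> levels [7 5 7]
Step 5: flows [0->1,2->1] -> levels [6 7 6]
  -> period-2 cycle: step 5 state = step 3 state; never stabilizes
  -> state at step 30: (30-3) mod 2 = 1, same as step 4 -> [7 5 7]

Answer: 7 5 7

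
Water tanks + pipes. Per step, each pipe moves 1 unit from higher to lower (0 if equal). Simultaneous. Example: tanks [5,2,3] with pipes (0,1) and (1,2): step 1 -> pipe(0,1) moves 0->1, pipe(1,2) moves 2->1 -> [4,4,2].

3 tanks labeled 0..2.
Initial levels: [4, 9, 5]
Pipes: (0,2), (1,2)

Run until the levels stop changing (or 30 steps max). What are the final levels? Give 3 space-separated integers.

Answer: 6 6 6

Derivation:
Step 1: flows [2->0,1->2] -> levels [5 8 5]
Step 2: flows [0=2,1->2] -> levels [5 7 6]
Step 3: flows [2->0,1->2] -> levels [6 6 6]
Step 4: flows [0=2,1=2] -> levels [6 6 6]
  -> stable (no change)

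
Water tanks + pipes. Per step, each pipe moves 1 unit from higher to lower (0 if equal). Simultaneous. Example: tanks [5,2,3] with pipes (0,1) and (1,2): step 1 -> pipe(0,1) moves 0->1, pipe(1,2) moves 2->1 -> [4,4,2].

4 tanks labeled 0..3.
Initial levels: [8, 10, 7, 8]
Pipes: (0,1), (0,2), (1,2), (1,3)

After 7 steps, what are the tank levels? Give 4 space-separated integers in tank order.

Answer: 8 7 9 9

Derivation:
Step 1: flows [1->0,0->2,1->2,1->3] -> levels [8 7 9 9]
Step 2: flows [0->1,2->0,2->1,3->1] -> levels [8 10 7 8]
  -> period-2 cycle: step 2 state = step 0 state
  -> state at step 7: (7-0) mod 2 = 1, same as step 1 -> [8 7 9 9]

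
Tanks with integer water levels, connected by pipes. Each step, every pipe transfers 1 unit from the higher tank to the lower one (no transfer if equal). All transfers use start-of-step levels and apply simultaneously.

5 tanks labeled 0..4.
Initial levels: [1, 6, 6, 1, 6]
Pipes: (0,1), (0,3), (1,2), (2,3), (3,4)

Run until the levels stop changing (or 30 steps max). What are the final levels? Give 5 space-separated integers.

Step 1: flows [1->0,0=3,1=2,2->3,4->3] -> levels [2 5 5 3 5]
Step 2: flows [1->0,3->0,1=2,2->3,4->3] -> levels [4 4 4 4 4]
Step 3: flows [0=1,0=3,1=2,2=3,3=4] -> levels [4 4 4 4 4]
  -> stable (no change)

Answer: 4 4 4 4 4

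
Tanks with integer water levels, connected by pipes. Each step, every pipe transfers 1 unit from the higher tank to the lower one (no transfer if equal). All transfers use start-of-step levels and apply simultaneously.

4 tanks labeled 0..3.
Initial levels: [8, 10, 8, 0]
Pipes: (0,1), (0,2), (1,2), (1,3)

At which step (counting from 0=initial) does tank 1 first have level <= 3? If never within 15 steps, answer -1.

Step 1: flows [1->0,0=2,1->2,1->3] -> levels [9 7 9 1]
Step 2: flows [0->1,0=2,2->1,1->3] -> levels [8 8 8 2]
Step 3: flows [0=1,0=2,1=2,1->3] -> levels [8 7 8 3]
Step 4: flows [0->1,0=2,2->1,1->3] -> levels [7 8 7 4]
Step 5: flows [1->0,0=2,1->2,1->3] -> levels [8 5 8 5]
Step 6: flows [0->1,0=2,2->1,1=3] -> levels [7 7 7 5]
Step 7: flows [0=1,0=2,1=2,1->3] -> levels [7 6 7 6]
Step 8: flows [0->1,0=2,2->1,1=3] -> levels [6 8 6 6]
Step 9: flows [1->0,0=2,1->2,1->3] -> levels [7 5 7 7]
Step 10: flows [0->1,0=2,2->1,3->1] -> levels [6 8 6 6]
  -> period-2 cycle (repeats step 8); tank 1 never drops to <=3
Tank 1 never reaches <=3 within 15 steps

Answer: -1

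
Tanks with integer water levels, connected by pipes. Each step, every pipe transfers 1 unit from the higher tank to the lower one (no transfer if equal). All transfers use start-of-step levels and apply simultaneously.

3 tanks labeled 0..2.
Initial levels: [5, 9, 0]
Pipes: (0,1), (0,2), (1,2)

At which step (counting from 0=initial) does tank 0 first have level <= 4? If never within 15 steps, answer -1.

Step 1: flows [1->0,0->2,1->2] -> levels [5 7 2]
Step 2: flows [1->0,0->2,1->2] -> levels [5 5 4]
Step 3: flows [0=1,0->2,1->2] -> levels [4 4 6]
Tank 0 first reaches <=4 at step 3

Answer: 3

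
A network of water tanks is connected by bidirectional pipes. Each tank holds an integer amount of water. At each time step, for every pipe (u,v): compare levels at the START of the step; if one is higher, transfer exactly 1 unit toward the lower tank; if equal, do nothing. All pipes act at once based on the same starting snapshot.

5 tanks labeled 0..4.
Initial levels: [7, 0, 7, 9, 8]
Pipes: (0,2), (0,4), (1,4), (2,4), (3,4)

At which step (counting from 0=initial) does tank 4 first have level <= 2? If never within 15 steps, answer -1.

Step 1: flows [0=2,4->0,4->1,4->2,3->4] -> levels [8 1 8 8 6]
Step 2: flows [0=2,0->4,4->1,2->4,3->4] -> levels [7 2 7 7 8]
Step 3: flows [0=2,4->0,4->1,4->2,4->3] -> levels [8 3 8 8 4]
Step 4: flows [0=2,0->4,4->1,2->4,3->4] -> levels [7 4 7 7 6]
Step 5: flows [0=2,0->4,4->1,2->4,3->4] -> levels [6 5 6 6 8]
Step 6: flows [0=2,4->0,4->1,4->2,4->3] -> levels [7 6 7 7 4]
Step 7: flows [0=2,0->4,1->4,2->4,3->4] -> levels [6 5 6 6 8]
  -> period-2 cycle (repeats step 5); tank 4 never drops to <=2
Tank 4 never reaches <=2 within 15 steps

Answer: -1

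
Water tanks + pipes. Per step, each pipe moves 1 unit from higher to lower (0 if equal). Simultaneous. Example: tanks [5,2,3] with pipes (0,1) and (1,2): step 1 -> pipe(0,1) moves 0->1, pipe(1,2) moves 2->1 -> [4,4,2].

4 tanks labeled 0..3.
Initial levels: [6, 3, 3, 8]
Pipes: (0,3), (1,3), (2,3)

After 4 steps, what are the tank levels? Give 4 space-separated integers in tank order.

Answer: 6 5 5 4

Derivation:
Step 1: flows [3->0,3->1,3->2] -> levels [7 4 4 5]
Step 2: flows [0->3,3->1,3->2] -> levels [6 5 5 4]
Step 3: flows [0->3,1->3,2->3] -> levels [5 4 4 7]
Step 4: flows [3->0,3->1,3->2] -> levels [6 5 5 4]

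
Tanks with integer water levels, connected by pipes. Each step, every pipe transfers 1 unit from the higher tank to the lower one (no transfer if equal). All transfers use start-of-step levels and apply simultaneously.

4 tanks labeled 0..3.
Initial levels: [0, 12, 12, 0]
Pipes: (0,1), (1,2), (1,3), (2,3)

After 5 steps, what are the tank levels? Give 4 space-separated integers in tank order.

Answer: 5 6 7 6

Derivation:
Step 1: flows [1->0,1=2,1->3,2->3] -> levels [1 10 11 2]
Step 2: flows [1->0,2->1,1->3,2->3] -> levels [2 9 9 4]
Step 3: flows [1->0,1=2,1->3,2->3] -> levels [3 7 8 6]
Step 4: flows [1->0,2->1,1->3,2->3] -> levels [4 6 6 8]
Step 5: flows [1->0,1=2,3->1,3->2] -> levels [5 6 7 6]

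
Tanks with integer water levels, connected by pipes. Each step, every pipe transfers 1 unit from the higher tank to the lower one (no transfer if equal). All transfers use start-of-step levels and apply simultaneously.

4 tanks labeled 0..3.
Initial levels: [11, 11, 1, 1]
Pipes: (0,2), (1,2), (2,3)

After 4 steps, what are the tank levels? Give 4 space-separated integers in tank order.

Step 1: flows [0->2,1->2,2=3] -> levels [10 10 3 1]
Step 2: flows [0->2,1->2,2->3] -> levels [9 9 4 2]
Step 3: flows [0->2,1->2,2->3] -> levels [8 8 5 3]
Step 4: flows [0->2,1->2,2->3] -> levels [7 7 6 4]

Answer: 7 7 6 4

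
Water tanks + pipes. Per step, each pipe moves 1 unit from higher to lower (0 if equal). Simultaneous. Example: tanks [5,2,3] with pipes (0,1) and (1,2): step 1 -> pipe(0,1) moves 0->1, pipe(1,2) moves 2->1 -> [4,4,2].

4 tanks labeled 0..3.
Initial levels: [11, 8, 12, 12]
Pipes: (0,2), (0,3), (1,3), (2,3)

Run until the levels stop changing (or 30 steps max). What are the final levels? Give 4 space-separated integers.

Answer: 10 10 10 13

Derivation:
Step 1: flows [2->0,3->0,3->1,2=3] -> levels [13 9 11 10]
Step 2: flows [0->2,0->3,3->1,2->3] -> levels [11 10 11 11]
Step 3: flows [0=2,0=3,3->1,2=3] -> levels [11 11 11 10]
Step 4: flows [0=2,0->3,1->3,2->3] -> levels [10 10 10 13]
Step 5: flows [0=2,3->0,3->1,3->2] -> levels [11 11 11 10]
  -> period-2 cycle: step 5 state = step 3 state; never stabilizes
  -> state at step 30: (30-3) mod 2 = 1, same as step 4 -> [10 10 10 13]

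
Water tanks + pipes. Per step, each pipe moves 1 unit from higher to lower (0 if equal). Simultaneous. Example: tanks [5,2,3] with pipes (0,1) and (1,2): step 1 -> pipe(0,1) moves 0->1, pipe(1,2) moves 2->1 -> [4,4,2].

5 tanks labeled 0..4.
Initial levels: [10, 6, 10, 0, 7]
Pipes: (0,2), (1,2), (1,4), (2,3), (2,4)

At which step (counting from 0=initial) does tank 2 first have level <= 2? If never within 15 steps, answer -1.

Answer: -1

Derivation:
Step 1: flows [0=2,2->1,4->1,2->3,2->4] -> levels [10 8 7 1 7]
Step 2: flows [0->2,1->2,1->4,2->3,2=4] -> levels [9 6 8 2 8]
Step 3: flows [0->2,2->1,4->1,2->3,2=4] -> levels [8 8 7 3 7]
Step 4: flows [0->2,1->2,1->4,2->3,2=4] -> levels [7 6 8 4 8]
Step 5: flows [2->0,2->1,4->1,2->3,2=4] -> levels [8 8 5 5 7]
Step 6: flows [0->2,1->2,1->4,2=3,4->2] -> levels [7 6 8 5 7]
Step 7: flows [2->0,2->1,4->1,2->3,2->4] -> levels [8 8 4 6 7]
Step 8: flows [0->2,1->2,1->4,3->2,4->2] -> levels [7 6 8 5 7]
  -> period-2 cycle (repeats step 6); tank 2 never drops to <=2
Tank 2 never reaches <=2 within 15 steps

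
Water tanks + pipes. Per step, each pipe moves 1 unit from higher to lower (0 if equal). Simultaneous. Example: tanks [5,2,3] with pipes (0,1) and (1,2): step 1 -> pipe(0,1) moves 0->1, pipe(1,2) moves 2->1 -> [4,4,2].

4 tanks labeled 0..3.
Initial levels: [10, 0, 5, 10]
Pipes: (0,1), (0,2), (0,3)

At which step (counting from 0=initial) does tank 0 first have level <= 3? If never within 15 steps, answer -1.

Answer: -1

Derivation:
Step 1: flows [0->1,0->2,0=3] -> levels [8 1 6 10]
Step 2: flows [0->1,0->2,3->0] -> levels [7 2 7 9]
Step 3: flows [0->1,0=2,3->0] -> levels [7 3 7 8]
Step 4: flows [0->1,0=2,3->0] -> levels [7 4 7 7]
Step 5: flows [0->1,0=2,0=3] -> levels [6 5 7 7]
Step 6: flows [0->1,2->0,3->0] -> levels [7 6 6 6]
Step 7: flows [0->1,0->2,0->3] -> levels [4 7 7 7]
Step 8: flows [1->0,2->0,3->0] -> levels [7 6 6 6]
  -> period-2 cycle (repeats step 6); tank 0 never drops to <=3
Tank 0 never reaches <=3 within 15 steps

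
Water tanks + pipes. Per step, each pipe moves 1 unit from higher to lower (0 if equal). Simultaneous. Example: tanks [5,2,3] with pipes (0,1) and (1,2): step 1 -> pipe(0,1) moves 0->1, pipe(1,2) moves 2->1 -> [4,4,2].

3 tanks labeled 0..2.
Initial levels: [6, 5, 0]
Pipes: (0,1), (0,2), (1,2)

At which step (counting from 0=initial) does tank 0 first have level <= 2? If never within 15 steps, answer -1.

Answer: -1

Derivation:
Step 1: flows [0->1,0->2,1->2] -> levels [4 5 2]
Step 2: flows [1->0,0->2,1->2] -> levels [4 3 4]
Step 3: flows [0->1,0=2,2->1] -> levels [3 5 3]
Step 4: flows [1->0,0=2,1->2] -> levels [4 3 4]
  -> period-2 cycle (repeats step 2); tank 0 never drops to <=2
Tank 0 never reaches <=2 within 15 steps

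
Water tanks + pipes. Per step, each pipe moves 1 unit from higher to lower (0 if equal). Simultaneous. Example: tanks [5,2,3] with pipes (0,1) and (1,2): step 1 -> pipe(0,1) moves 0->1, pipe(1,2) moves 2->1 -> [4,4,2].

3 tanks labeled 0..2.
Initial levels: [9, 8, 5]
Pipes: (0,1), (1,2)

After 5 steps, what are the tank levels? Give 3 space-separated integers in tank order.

Step 1: flows [0->1,1->2] -> levels [8 8 6]
Step 2: flows [0=1,1->2] -> levels [8 7 7]
Step 3: flows [0->1,1=2] -> levels [7 8 7]
Step 4: flows [1->0,1->2] -> levels [8 6 8]
Step 5: flows [0->1,2->1] -> levels [7 8 7]

Answer: 7 8 7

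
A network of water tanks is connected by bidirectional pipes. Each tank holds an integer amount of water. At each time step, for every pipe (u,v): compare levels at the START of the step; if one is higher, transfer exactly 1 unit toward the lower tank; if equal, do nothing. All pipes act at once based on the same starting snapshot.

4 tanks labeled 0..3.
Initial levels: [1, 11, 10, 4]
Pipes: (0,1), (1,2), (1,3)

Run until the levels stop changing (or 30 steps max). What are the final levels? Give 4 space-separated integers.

Answer: 6 8 6 6

Derivation:
Step 1: flows [1->0,1->2,1->3] -> levels [2 8 11 5]
Step 2: flows [1->0,2->1,1->3] -> levels [3 7 10 6]
Step 3: flows [1->0,2->1,1->3] -> levels [4 6 9 7]
Step 4: flows [1->0,2->1,3->1] -> levels [5 7 8 6]
Step 5: flows [1->0,2->1,1->3] -> levels [6 6 7 7]
Step 6: flows [0=1,2->1,3->1] -> levels [6 8 6 6]
Step 7: flows [1->0,1->2,1->3] -> levels [7 5 7 7]
Step 8: flows [0->1,2->1,3->1] -> levels [6 8 6 6]
  -> period-2 cycle: step 8 state = step 6 state; never stabilizes
  -> state at step 30: (30-6) mod 2 = 0, same as step 6 -> [6 8 6 6]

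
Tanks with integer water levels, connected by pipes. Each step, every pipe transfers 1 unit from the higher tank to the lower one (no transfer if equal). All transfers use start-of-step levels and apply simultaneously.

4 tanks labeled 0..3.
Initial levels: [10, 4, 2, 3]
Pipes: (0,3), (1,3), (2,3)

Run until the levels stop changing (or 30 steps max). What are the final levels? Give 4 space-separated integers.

Step 1: flows [0->3,1->3,3->2] -> levels [9 3 3 4]
Step 2: flows [0->3,3->1,3->2] -> levels [8 4 4 3]
Step 3: flows [0->3,1->3,2->3] -> levels [7 3 3 6]
Step 4: flows [0->3,3->1,3->2] -> levels [6 4 4 5]
Step 5: flows [0->3,3->1,3->2] -> levels [5 5 5 4]
Step 6: flows [0->3,1->3,2->3] -> levels [4 4 4 7]
Step 7: flows [3->0,3->1,3->2] -> levels [5 5 5 4]
  -> period-2 cycle: step 7 state = step 5 state; never stabilizes
  -> state at step 30: (30-5) mod 2 = 1, same as step 6 -> [4 4 4 7]

Answer: 4 4 4 7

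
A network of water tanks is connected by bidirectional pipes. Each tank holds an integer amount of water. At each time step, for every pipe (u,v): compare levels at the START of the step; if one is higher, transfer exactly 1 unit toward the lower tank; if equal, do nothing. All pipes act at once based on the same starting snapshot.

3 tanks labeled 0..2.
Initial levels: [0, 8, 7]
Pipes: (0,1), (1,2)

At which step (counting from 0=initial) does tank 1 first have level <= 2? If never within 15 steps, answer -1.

Answer: -1

Derivation:
Step 1: flows [1->0,1->2] -> levels [1 6 8]
Step 2: flows [1->0,2->1] -> levels [2 6 7]
Step 3: flows [1->0,2->1] -> levels [3 6 6]
Step 4: flows [1->0,1=2] -> levels [4 5 6]
Step 5: flows [1->0,2->1] -> levels [5 5 5]
Step 6: flows [0=1,1=2] -> levels [5 5 5]
  -> stable; tank 1 stays at 5 > 2
Tank 1 never reaches <=2 within 15 steps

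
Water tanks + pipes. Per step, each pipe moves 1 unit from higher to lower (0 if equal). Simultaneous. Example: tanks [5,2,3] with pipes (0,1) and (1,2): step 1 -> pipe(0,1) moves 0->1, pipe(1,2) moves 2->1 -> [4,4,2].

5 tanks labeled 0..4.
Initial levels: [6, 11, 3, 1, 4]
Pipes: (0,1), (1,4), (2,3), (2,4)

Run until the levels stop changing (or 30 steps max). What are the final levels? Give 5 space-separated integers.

Step 1: flows [1->0,1->4,2->3,4->2] -> levels [7 9 3 2 4]
Step 2: flows [1->0,1->4,2->3,4->2] -> levels [8 7 3 3 4]
Step 3: flows [0->1,1->4,2=3,4->2] -> levels [7 7 4 3 4]
Step 4: flows [0=1,1->4,2->3,2=4] -> levels [7 6 3 4 5]
Step 5: flows [0->1,1->4,3->2,4->2] -> levels [6 6 5 3 5]
Step 6: flows [0=1,1->4,2->3,2=4] -> levels [6 5 4 4 6]
Step 7: flows [0->1,4->1,2=3,4->2] -> levels [5 7 5 4 4]
Step 8: flows [1->0,1->4,2->3,2->4] -> levels [6 5 3 5 6]
Step 9: flows [0->1,4->1,3->2,4->2] -> levels [5 7 5 4 4]
  -> period-2 cycle: step 9 state = step 7 state; never stabilizes
  -> state at step 30: (30-7) mod 2 = 1, same as step 8 -> [6 5 3 5 6]

Answer: 6 5 3 5 6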